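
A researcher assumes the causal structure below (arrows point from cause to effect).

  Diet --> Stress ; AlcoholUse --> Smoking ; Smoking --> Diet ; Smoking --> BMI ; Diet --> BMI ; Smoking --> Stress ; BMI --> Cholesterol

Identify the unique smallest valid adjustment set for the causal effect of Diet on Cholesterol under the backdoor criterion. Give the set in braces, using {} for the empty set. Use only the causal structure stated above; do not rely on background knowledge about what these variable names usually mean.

{Smoking}

Variables eligible for adjustment (non-descendants of Diet, excluding Diet and Cholesterol): {AlcoholUse, Smoking}.
Backdoor paths from Diet to Cholesterol:
  P1: Diet <- Smoking -> BMI -> Cholesterol
The empty set is not sufficient: P1 (Diet <- Smoking -> BMI -> Cholesterol) has no collider blocking it and no conditioned non-collider, so it is open.
Try {Smoking}:
  P1: blocked at fork node Smoking ∈ conditioning set.
{Smoking} contains no descendant of Diet and blocks every backdoor path.
No other singleton works — e.g. {AlcoholUse} leaves P1 open — so {Smoking} is the unique smallest valid adjustment set.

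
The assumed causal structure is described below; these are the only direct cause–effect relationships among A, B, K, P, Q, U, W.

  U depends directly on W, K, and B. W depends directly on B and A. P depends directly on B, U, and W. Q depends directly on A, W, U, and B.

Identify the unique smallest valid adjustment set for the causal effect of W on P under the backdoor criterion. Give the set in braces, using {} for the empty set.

{B}

Variables eligible for adjustment (non-descendants of W, excluding W and P): {A, B, K}.
Backdoor paths from W to P:
  P1: W <- B -> U -> P
  P2: W <- B -> P
  P3: W <- B -> Q <- U -> P
  P4: W <- A -> Q <- B -> U -> P
  P5: W <- A -> Q <- B -> P
  P6: W <- A -> Q <- U <- B -> P
  P7: W <- A -> Q <- U -> P
The empty set is not sufficient: P1 (W <- B -> U -> P) has no collider blocking it and no conditioned non-collider, so it is open.
Try {B}:
  P1: blocked at fork node B ∈ conditioning set.
  P2: blocked at fork node B ∈ conditioning set.
  P3: blocked at fork node B ∈ conditioning set.
  P4: blocked at collider Q (neither it nor any descendant is in the conditioning set).
  P5: blocked at collider Q (neither it nor any descendant is in the conditioning set).
  P6: blocked at collider Q (neither it nor any descendant is in the conditioning set).
  P7: blocked at collider Q (neither it nor any descendant is in the conditioning set).
{B} contains no descendant of W and blocks every backdoor path.
No other singleton works — e.g. {A} leaves P1 open — so {B} is the unique smallest valid adjustment set.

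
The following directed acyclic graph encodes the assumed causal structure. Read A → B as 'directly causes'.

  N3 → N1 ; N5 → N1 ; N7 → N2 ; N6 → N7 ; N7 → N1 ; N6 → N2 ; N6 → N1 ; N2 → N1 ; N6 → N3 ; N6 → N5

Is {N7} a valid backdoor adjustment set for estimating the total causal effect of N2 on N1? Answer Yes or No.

Backdoor paths from N2 to N1 (paths whose first edge points into N2):
  P1: N2 <- N6 -> N3 -> N1
  P2: N2 <- N6 -> N5 -> N1
  P3: N2 <- N6 -> N7 -> N1
  P4: N2 <- N6 -> N1
  P5: N2 <- N7 <- N6 -> N3 -> N1
  P6: N2 <- N7 <- N6 -> N5 -> N1
  P7: N2 <- N7 <- N6 -> N1
  P8: N2 <- N7 -> N1
Condition 1 (no descendant of N2 in the set): holds — descendants of N2 are {N1}; none are in {N7}.
Condition 2 (every backdoor path blocked by {N7}):
  P1: open — no interior node is in the conditioning set.
  P2: open — no interior node is in the conditioning set.
  P3: blocked at chain node N7 ∈ conditioning set.
  P4: open — no interior node is in the conditioning set.
  P5: blocked at chain node N7 ∈ conditioning set.
  P6: blocked at chain node N7 ∈ conditioning set.
  P7: blocked at chain node N7 ∈ conditioning set.
  P8: blocked at fork node N7 ∈ conditioning set.
{N7} does not satisfy the backdoor criterion.

No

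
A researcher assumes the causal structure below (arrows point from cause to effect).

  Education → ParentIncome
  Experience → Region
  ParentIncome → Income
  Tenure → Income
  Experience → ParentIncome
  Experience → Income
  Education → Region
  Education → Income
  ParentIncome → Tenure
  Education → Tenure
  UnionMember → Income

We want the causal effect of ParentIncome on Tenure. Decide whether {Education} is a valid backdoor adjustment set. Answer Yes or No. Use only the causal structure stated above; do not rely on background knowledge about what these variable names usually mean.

Backdoor paths from ParentIncome to Tenure (paths whose first edge points into ParentIncome):
  P1: ParentIncome <- Experience -> Region <- Education -> Tenure
  P2: ParentIncome <- Experience -> Region <- Education -> Income <- Tenure
  P3: ParentIncome <- Experience -> Income <- Education -> Tenure
  P4: ParentIncome <- Experience -> Income <- Tenure
  P5: ParentIncome <- Education -> Tenure
  P6: ParentIncome <- Education -> Region <- Experience -> Income <- Tenure
  P7: ParentIncome <- Education -> Income <- Tenure
Condition 1 (no descendant of ParentIncome in the set): holds — descendants of ParentIncome are {Income, Tenure}; none are in {Education}.
Condition 2 (every backdoor path blocked by {Education}):
  P1: blocked at collider Region (neither it nor any descendant is in the conditioning set).
  P2: blocked at collider Region (neither it nor any descendant is in the conditioning set).
  P3: blocked at collider Income (neither it nor any descendant is in the conditioning set).
  P4: blocked at collider Income (neither it nor any descendant is in the conditioning set).
  P5: blocked at fork node Education ∈ conditioning set.
  P6: blocked at fork node Education ∈ conditioning set.
  P7: blocked at fork node Education ∈ conditioning set.
{Education} satisfies the backdoor criterion.

Yes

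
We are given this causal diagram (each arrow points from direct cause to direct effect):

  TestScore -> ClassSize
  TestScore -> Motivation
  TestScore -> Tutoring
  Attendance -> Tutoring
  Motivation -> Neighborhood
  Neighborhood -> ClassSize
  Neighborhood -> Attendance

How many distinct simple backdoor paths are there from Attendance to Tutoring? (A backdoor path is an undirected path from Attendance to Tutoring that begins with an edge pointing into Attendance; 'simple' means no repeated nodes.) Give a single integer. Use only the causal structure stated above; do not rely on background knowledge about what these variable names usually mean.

2

A backdoor path from Attendance to Tutoring is any simple undirected path whose first edge points into Attendance (i.e. leaves Attendance via a parent).
Parents of Attendance: {Neighborhood}.
Enumerating:
  P1: Attendance <- Neighborhood <- Motivation <- TestScore -> Tutoring
  P2: Attendance <- Neighborhood -> ClassSize <- TestScore -> Tutoring
That exhausts the simple backdoor paths. Count: 2.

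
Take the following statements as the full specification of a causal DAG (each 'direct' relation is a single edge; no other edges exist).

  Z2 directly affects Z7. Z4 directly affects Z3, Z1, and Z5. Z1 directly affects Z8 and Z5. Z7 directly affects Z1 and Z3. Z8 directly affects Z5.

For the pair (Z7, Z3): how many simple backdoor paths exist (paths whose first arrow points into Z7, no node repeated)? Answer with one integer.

A backdoor path from Z7 to Z3 is any simple undirected path whose first edge points into Z7 (i.e. leaves Z7 via a parent).
Parents of Z7: {Z2}.
No simple path from any parent of Z7 reaches Z3 without revisiting Z7, so there are no backdoor paths.

0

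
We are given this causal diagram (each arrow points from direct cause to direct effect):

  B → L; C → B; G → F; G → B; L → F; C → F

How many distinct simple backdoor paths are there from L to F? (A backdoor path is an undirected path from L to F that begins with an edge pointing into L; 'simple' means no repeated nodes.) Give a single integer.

2

A backdoor path from L to F is any simple undirected path whose first edge points into L (i.e. leaves L via a parent).
Parents of L: {B}.
Enumerating:
  P1: L <- B <- G -> F
  P2: L <- B <- C -> F
That exhausts the simple backdoor paths. Count: 2.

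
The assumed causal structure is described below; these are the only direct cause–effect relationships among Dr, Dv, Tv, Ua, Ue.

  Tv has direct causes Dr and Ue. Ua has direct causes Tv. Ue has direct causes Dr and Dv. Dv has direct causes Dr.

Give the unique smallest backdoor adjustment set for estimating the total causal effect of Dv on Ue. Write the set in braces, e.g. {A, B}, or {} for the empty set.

Variables eligible for adjustment (non-descendants of Dv, excluding Dv and Ue): {Dr}.
Backdoor paths from Dv to Ue:
  P1: Dv <- Dr -> Ue
  P2: Dv <- Dr -> Tv <- Ue
The empty set is not sufficient: P1 (Dv <- Dr -> Ue) has no collider blocking it and no conditioned non-collider, so it is open.
Try {Dr}:
  P1: blocked at fork node Dr ∈ conditioning set.
  P2: blocked at fork node Dr ∈ conditioning set.
{Dr} contains no descendant of Dv and blocks every backdoor path.
{Dr} is the unique smallest valid adjustment set.

{Dr}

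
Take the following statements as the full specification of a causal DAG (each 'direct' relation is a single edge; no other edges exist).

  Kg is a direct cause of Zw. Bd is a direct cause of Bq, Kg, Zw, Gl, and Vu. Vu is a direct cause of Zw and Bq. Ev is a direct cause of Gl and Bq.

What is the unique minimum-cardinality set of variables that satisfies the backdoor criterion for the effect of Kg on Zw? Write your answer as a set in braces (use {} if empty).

Variables eligible for adjustment (non-descendants of Kg, excluding Kg and Zw): {Bd, Bq, Ev, Gl, Vu}.
Backdoor paths from Kg to Zw:
  P1: Kg <- Bd -> Vu -> Zw
  P2: Kg <- Bd -> Zw
  P3: Kg <- Bd -> Bq <- Vu -> Zw
  P4: Kg <- Bd -> Gl <- Ev -> Bq <- Vu -> Zw
The empty set is not sufficient: P1 (Kg <- Bd -> Vu -> Zw) has no collider blocking it and no conditioned non-collider, so it is open.
Try {Bd}:
  P1: blocked at fork node Bd ∈ conditioning set.
  P2: blocked at fork node Bd ∈ conditioning set.
  P3: blocked at fork node Bd ∈ conditioning set.
  P4: blocked at fork node Bd ∈ conditioning set.
{Bd} contains no descendant of Kg and blocks every backdoor path.
No other singleton works — e.g. {Vu} leaves P2 open — so {Bd} is the unique smallest valid adjustment set.

{Bd}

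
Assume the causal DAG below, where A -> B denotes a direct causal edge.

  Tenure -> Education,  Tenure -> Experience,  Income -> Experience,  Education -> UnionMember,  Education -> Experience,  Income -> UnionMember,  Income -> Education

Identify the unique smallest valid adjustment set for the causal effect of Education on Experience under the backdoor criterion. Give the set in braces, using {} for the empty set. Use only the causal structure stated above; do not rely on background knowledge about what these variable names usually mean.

Variables eligible for adjustment (non-descendants of Education, excluding Education and Experience): {Income, Tenure}.
Backdoor paths from Education to Experience:
  P1: Education <- Tenure -> Experience
  P2: Education <- Income -> Experience
The empty set is not sufficient: P1 (Education <- Tenure -> Experience) has no collider blocking it and no conditioned non-collider, so it is open.
Try {Income, Tenure}:
  P1: blocked at fork node Tenure ∈ conditioning set.
  P2: blocked at fork node Income ∈ conditioning set.
{Income, Tenure} contains no descendant of Education and blocks every backdoor path.
Every element of {Income, Tenure} is needed (dropping Income leaves P2 open; dropping Tenure leaves P1 open), so no proper subset is valid.
Among all size-2 subsets of the eligible variables, only {Income, Tenure} blocks every backdoor path, so it is the unique smallest valid adjustment set.

{Income, Tenure}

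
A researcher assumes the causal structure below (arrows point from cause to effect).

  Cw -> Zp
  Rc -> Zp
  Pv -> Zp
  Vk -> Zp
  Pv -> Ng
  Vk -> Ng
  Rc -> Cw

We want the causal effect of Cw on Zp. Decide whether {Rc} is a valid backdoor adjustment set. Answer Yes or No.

Yes

Backdoor paths from Cw to Zp (paths whose first edge points into Cw):
  P1: Cw <- Rc -> Zp
Condition 1 (no descendant of Cw in the set): holds — descendants of Cw are {Zp}; none are in {Rc}.
Condition 2 (every backdoor path blocked by {Rc}):
  P1: blocked at fork node Rc ∈ conditioning set.
{Rc} satisfies the backdoor criterion.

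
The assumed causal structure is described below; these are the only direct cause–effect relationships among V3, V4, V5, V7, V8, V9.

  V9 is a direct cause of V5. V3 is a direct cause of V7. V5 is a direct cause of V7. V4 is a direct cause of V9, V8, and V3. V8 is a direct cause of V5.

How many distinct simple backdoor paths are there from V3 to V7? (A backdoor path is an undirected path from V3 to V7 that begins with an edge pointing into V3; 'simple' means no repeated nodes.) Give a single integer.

A backdoor path from V3 to V7 is any simple undirected path whose first edge points into V3 (i.e. leaves V3 via a parent).
Parents of V3: {V4}.
Enumerating:
  P1: V3 <- V4 -> V8 -> V5 -> V7
  P2: V3 <- V4 -> V9 -> V5 -> V7
That exhausts the simple backdoor paths. Count: 2.

2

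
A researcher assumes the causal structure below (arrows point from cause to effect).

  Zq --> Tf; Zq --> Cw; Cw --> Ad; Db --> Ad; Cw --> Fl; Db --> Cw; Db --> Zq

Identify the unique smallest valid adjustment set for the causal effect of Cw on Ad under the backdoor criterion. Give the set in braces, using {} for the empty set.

Variables eligible for adjustment (non-descendants of Cw, excluding Cw and Ad): {Db, Tf, Zq}.
Backdoor paths from Cw to Ad:
  P1: Cw <- Db -> Ad
  P2: Cw <- Zq <- Db -> Ad
The empty set is not sufficient: P1 (Cw <- Db -> Ad) has no collider blocking it and no conditioned non-collider, so it is open.
Try {Db}:
  P1: blocked at fork node Db ∈ conditioning set.
  P2: blocked at fork node Db ∈ conditioning set.
{Db} contains no descendant of Cw and blocks every backdoor path.
No other singleton works — e.g. {Zq} leaves P1 open — so {Db} is the unique smallest valid adjustment set.

{Db}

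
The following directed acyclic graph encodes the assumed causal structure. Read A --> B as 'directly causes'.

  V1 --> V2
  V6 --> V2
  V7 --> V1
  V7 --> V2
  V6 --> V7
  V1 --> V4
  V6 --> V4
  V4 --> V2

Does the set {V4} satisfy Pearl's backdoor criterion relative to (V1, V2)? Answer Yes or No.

No

Backdoor paths from V1 to V2 (paths whose first edge points into V1):
  P1: V1 <- V7 <- V6 -> V4 -> V2
  P2: V1 <- V7 <- V6 -> V2
  P3: V1 <- V7 -> V2
Condition 1 (no descendant of V1 in the set): FAILS — V4 is a descendant of V1.
Condition 2 (every backdoor path blocked by {V4}):
  P1: blocked at chain node V4 ∈ conditioning set.
  P2: open — no interior node is in the conditioning set.
  P3: open — no interior node is in the conditioning set.
{V4} does not satisfy the backdoor criterion.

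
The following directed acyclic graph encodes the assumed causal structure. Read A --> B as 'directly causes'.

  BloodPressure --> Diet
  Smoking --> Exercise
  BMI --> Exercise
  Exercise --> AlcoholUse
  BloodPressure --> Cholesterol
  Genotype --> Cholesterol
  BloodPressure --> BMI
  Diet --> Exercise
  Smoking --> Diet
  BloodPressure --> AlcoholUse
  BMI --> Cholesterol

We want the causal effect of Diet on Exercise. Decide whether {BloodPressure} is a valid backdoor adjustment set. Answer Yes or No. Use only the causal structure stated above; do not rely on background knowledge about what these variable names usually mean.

Backdoor paths from Diet to Exercise (paths whose first edge points into Diet):
  P1: Diet <- Smoking -> Exercise
  P2: Diet <- BloodPressure -> BMI -> Exercise
  P3: Diet <- BloodPressure -> Cholesterol <- BMI -> Exercise
  P4: Diet <- BloodPressure -> AlcoholUse <- Exercise
Condition 1 (no descendant of Diet in the set): holds — descendants of Diet are {AlcoholUse, Exercise}; none are in {BloodPressure}.
Condition 2 (every backdoor path blocked by {BloodPressure}):
  P1: open — no interior node is in the conditioning set.
  P2: blocked at fork node BloodPressure ∈ conditioning set.
  P3: blocked at fork node BloodPressure ∈ conditioning set.
  P4: blocked at fork node BloodPressure ∈ conditioning set.
{BloodPressure} does not satisfy the backdoor criterion.

No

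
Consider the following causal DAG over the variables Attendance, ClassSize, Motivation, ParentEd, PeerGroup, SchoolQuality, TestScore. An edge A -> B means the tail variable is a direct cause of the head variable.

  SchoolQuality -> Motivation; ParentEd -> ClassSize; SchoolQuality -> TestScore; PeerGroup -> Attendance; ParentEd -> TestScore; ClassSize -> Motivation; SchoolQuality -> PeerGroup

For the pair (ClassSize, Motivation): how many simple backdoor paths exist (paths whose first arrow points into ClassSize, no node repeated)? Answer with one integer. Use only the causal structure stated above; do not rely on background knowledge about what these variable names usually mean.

A backdoor path from ClassSize to Motivation is any simple undirected path whose first edge points into ClassSize (i.e. leaves ClassSize via a parent).
Parents of ClassSize: {ParentEd}.
Enumerating:
  P1: ClassSize <- ParentEd -> TestScore <- SchoolQuality -> Motivation
That exhausts the simple backdoor paths. Count: 1.

1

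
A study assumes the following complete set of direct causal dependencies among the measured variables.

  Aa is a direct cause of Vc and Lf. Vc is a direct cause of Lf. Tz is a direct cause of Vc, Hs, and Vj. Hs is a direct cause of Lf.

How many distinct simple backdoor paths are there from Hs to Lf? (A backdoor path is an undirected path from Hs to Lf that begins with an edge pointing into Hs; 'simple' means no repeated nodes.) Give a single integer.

A backdoor path from Hs to Lf is any simple undirected path whose first edge points into Hs (i.e. leaves Hs via a parent).
Parents of Hs: {Tz}.
Enumerating:
  P1: Hs <- Tz -> Vc <- Aa -> Lf
  P2: Hs <- Tz -> Vc -> Lf
That exhausts the simple backdoor paths. Count: 2.

2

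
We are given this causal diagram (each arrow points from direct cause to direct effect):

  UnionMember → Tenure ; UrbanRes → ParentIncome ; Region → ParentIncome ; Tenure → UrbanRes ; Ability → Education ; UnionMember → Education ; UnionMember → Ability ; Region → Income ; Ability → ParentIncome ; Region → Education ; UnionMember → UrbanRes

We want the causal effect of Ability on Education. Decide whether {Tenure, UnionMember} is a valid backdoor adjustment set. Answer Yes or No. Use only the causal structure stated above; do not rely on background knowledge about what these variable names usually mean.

Yes

Backdoor paths from Ability to Education (paths whose first edge points into Ability):
  P1: Ability <- UnionMember -> Tenure -> UrbanRes -> ParentIncome <- Region -> Education
  P2: Ability <- UnionMember -> UrbanRes -> ParentIncome <- Region -> Education
  P3: Ability <- UnionMember -> Education
Condition 1 (no descendant of Ability in the set): holds — descendants of Ability are {Education, ParentIncome}; none are in {Tenure, UnionMember}.
Condition 2 (every backdoor path blocked by {Tenure, UnionMember}):
  P1: blocked at fork node UnionMember ∈ conditioning set.
  P2: blocked at fork node UnionMember ∈ conditioning set.
  P3: blocked at fork node UnionMember ∈ conditioning set.
{Tenure, UnionMember} satisfies the backdoor criterion.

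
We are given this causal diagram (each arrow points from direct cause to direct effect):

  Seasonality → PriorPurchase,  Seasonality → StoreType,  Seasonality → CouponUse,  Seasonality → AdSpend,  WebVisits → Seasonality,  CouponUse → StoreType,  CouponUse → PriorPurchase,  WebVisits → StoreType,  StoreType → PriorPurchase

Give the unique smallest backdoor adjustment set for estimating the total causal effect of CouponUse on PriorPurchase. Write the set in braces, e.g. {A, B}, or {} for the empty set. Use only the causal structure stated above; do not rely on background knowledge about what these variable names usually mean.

Variables eligible for adjustment (non-descendants of CouponUse, excluding CouponUse and PriorPurchase): {AdSpend, Seasonality, WebVisits}.
Backdoor paths from CouponUse to PriorPurchase:
  P1: CouponUse <- Seasonality <- WebVisits -> StoreType -> PriorPurchase
  P2: CouponUse <- Seasonality -> StoreType -> PriorPurchase
  P3: CouponUse <- Seasonality -> PriorPurchase
The empty set is not sufficient: P1 (CouponUse <- Seasonality <- WebVisits -> StoreType -> PriorPurchase) has no collider blocking it and no conditioned non-collider, so it is open.
Try {Seasonality}:
  P1: blocked at chain node Seasonality ∈ conditioning set.
  P2: blocked at fork node Seasonality ∈ conditioning set.
  P3: blocked at fork node Seasonality ∈ conditioning set.
{Seasonality} contains no descendant of CouponUse and blocks every backdoor path.
No other singleton works — e.g. {WebVisits} leaves P2 open — so {Seasonality} is the unique smallest valid adjustment set.

{Seasonality}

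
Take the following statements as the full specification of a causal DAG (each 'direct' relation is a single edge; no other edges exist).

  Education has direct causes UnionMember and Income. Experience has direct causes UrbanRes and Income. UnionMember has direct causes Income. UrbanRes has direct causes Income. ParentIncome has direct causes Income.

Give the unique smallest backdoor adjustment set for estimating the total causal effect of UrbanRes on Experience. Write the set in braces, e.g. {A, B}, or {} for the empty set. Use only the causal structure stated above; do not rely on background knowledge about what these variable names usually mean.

{Income}

Variables eligible for adjustment (non-descendants of UrbanRes, excluding UrbanRes and Experience): {Education, Income, ParentIncome, UnionMember}.
Backdoor paths from UrbanRes to Experience:
  P1: UrbanRes <- Income -> Experience
The empty set is not sufficient: P1 (UrbanRes <- Income -> Experience) has no collider blocking it and no conditioned non-collider, so it is open.
Try {Income}:
  P1: blocked at fork node Income ∈ conditioning set.
{Income} contains no descendant of UrbanRes and blocks every backdoor path.
No other singleton works — e.g. {UnionMember} leaves P1 open — so {Income} is the unique smallest valid adjustment set.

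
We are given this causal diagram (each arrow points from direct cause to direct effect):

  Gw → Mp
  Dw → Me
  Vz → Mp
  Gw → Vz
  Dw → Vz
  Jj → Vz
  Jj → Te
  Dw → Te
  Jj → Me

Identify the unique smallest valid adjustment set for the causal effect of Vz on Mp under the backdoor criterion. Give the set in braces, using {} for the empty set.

Variables eligible for adjustment (non-descendants of Vz, excluding Vz and Mp): {Dw, Gw, Jj, Me, Te}.
Backdoor paths from Vz to Mp:
  P1: Vz <- Gw -> Mp
The empty set is not sufficient: P1 (Vz <- Gw -> Mp) has no collider blocking it and no conditioned non-collider, so it is open.
Try {Gw}:
  P1: blocked at fork node Gw ∈ conditioning set.
{Gw} contains no descendant of Vz and blocks every backdoor path.
No other singleton works — e.g. {Jj} leaves P1 open — so {Gw} is the unique smallest valid adjustment set.

{Gw}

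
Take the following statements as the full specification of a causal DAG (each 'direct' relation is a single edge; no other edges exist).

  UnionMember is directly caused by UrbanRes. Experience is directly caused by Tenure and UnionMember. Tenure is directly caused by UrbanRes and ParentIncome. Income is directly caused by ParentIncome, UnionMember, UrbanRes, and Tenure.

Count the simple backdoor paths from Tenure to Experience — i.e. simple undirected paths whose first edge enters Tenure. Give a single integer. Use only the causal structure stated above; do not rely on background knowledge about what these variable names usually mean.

A backdoor path from Tenure to Experience is any simple undirected path whose first edge points into Tenure (i.e. leaves Tenure via a parent).
Parents of Tenure: {ParentIncome, UrbanRes}.
Enumerating:
  P1: Tenure <- ParentIncome -> Income <- UrbanRes -> UnionMember -> Experience
  P2: Tenure <- ParentIncome -> Income <- UnionMember -> Experience
  P3: Tenure <- UrbanRes -> UnionMember -> Experience
  P4: Tenure <- UrbanRes -> Income <- UnionMember -> Experience
That exhausts the simple backdoor paths. Count: 4.

4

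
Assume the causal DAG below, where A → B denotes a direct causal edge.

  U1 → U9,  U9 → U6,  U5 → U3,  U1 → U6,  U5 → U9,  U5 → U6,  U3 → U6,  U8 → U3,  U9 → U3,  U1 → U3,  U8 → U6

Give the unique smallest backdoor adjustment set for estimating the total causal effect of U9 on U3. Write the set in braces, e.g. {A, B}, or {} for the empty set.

Variables eligible for adjustment (non-descendants of U9, excluding U9 and U3): {U1, U5, U8}.
Backdoor paths from U9 to U3:
  P1: U9 <- U5 -> U3
  P2: U9 <- U5 -> U6 <- U1 -> U3
  P3: U9 <- U5 -> U6 <- U8 -> U3
  P4: U9 <- U5 -> U6 <- U3
  P5: U9 <- U1 -> U3
  P6: U9 <- U1 -> U6 <- U5 -> U3
  P7: U9 <- U1 -> U6 <- U8 -> U3
  P8: U9 <- U1 -> U6 <- U3
The empty set is not sufficient: P1 (U9 <- U5 -> U3) has no collider blocking it and no conditioned non-collider, so it is open.
Try {U1, U5}:
  P1: blocked at fork node U5 ∈ conditioning set.
  P2: blocked at fork node U5 ∈ conditioning set.
  P3: blocked at fork node U5 ∈ conditioning set.
  P4: blocked at fork node U5 ∈ conditioning set.
  P5: blocked at fork node U1 ∈ conditioning set.
  P6: blocked at fork node U1 ∈ conditioning set.
  P7: blocked at fork node U1 ∈ conditioning set.
  P8: blocked at fork node U1 ∈ conditioning set.
{U1, U5} contains no descendant of U9 and blocks every backdoor path.
Every element of {U1, U5} is needed (dropping U1 leaves P5 open; dropping U5 leaves P1 open), so no proper subset is valid.
Among all size-2 subsets of the eligible variables, only {U1, U5} blocks every backdoor path, so it is the unique smallest valid adjustment set.

{U1, U5}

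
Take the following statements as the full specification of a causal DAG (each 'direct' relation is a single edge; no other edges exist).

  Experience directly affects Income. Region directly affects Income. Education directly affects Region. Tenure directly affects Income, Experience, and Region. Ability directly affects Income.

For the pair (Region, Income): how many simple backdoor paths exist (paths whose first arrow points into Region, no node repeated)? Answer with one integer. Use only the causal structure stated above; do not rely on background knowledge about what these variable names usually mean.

2

A backdoor path from Region to Income is any simple undirected path whose first edge points into Region (i.e. leaves Region via a parent).
Parents of Region: {Education, Tenure}.
Enumerating:
  P1: Region <- Tenure -> Experience -> Income
  P2: Region <- Tenure -> Income
That exhausts the simple backdoor paths. Count: 2.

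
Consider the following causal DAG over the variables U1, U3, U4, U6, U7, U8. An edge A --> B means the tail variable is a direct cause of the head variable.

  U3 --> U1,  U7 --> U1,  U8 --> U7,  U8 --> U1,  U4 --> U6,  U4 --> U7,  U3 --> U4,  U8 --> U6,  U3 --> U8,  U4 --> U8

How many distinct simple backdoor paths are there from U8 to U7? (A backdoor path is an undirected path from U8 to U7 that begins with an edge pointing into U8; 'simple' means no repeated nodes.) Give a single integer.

4

A backdoor path from U8 to U7 is any simple undirected path whose first edge points into U8 (i.e. leaves U8 via a parent).
Parents of U8: {U3, U4}.
Enumerating:
  P1: U8 <- U3 -> U4 -> U7
  P2: U8 <- U3 -> U1 <- U7
  P3: U8 <- U4 <- U3 -> U1 <- U7
  P4: U8 <- U4 -> U7
That exhausts the simple backdoor paths. Count: 4.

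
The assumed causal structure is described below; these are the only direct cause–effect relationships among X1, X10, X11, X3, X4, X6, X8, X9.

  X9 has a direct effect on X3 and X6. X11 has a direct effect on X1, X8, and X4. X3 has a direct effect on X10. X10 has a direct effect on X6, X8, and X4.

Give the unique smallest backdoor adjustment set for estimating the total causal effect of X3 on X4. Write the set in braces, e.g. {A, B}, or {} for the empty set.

{}

Variables eligible for adjustment (non-descendants of X3, excluding X3 and X4): {X1, X11, X9}.
Backdoor paths from X3 to X4:
  P1: X3 <- X9 -> X6 <- X10 -> X4
  P2: X3 <- X9 -> X6 <- X10 -> X8 <- X11 -> X4
Each backdoor path contains an unconditioned collider, so every path is already blocked with the empty conditioning set:
  P1: blocked at collider X6 (neither it nor any descendant is in the conditioning set).
  P2: blocked at collider X6 (neither it nor any descendant is in the conditioning set).
The empty set is therefore the unique smallest valid set.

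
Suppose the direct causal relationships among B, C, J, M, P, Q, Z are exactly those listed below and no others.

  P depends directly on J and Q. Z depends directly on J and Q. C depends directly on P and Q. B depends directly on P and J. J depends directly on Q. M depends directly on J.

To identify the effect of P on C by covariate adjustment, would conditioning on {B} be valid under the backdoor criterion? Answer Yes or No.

No

Backdoor paths from P to C (paths whose first edge points into P):
  P1: P <- Q -> C
  P2: P <- J <- Q -> C
  P3: P <- J -> Z <- Q -> C
Condition 1 (no descendant of P in the set): FAILS — B is a descendant of P.
Condition 2 (every backdoor path blocked by {B}):
  P1: open — no interior node is in the conditioning set.
  P2: open — no interior node is in the conditioning set.
  P3: blocked at collider Z (neither it nor any descendant is in the conditioning set).
{B} does not satisfy the backdoor criterion.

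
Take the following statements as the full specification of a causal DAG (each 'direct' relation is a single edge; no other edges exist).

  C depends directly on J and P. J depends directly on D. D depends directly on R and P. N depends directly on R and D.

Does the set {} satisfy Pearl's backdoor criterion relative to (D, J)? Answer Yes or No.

Backdoor paths from D to J (paths whose first edge points into D):
  P1: D <- P -> C <- J
Condition 1 (no descendant of D in the set): holds — descendants of D are {C, J, N}; none are in {}.
Condition 2 (every backdoor path blocked by {}):
  P1: blocked at collider C (neither it nor any descendant is in the conditioning set).
{} satisfies the backdoor criterion.

Yes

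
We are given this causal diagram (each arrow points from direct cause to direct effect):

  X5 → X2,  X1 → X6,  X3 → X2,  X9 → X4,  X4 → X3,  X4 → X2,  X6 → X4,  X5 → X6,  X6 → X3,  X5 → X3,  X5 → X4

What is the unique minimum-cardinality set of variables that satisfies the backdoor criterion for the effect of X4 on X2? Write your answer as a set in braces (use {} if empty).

{X5, X6}

Variables eligible for adjustment (non-descendants of X4, excluding X4 and X2): {X1, X5, X6, X9}.
Backdoor paths from X4 to X2:
  P1: X4 <- X5 -> X6 -> X3 -> X2
  P2: X4 <- X5 -> X3 -> X2
  P3: X4 <- X5 -> X2
  P4: X4 <- X6 <- X5 -> X3 -> X2
  P5: X4 <- X6 <- X5 -> X2
  P6: X4 <- X6 -> X3 <- X5 -> X2
  P7: X4 <- X6 -> X3 -> X2
The empty set is not sufficient: P1 (X4 <- X5 -> X6 -> X3 -> X2) has no collider blocking it and no conditioned non-collider, so it is open.
Try {X5, X6}:
  P1: blocked at fork node X5 ∈ conditioning set.
  P2: blocked at fork node X5 ∈ conditioning set.
  P3: blocked at fork node X5 ∈ conditioning set.
  P4: blocked at chain node X6 ∈ conditioning set.
  P5: blocked at chain node X6 ∈ conditioning set.
  P6: blocked at fork node X6 ∈ conditioning set.
  P7: blocked at fork node X6 ∈ conditioning set.
{X5, X6} contains no descendant of X4 and blocks every backdoor path.
Every element of {X5, X6} is needed (dropping X5 leaves P2 open; dropping X6 leaves P7 open), so no proper subset is valid.
Among all size-2 subsets of the eligible variables, only {X5, X6} blocks every backdoor path, so it is the unique smallest valid adjustment set.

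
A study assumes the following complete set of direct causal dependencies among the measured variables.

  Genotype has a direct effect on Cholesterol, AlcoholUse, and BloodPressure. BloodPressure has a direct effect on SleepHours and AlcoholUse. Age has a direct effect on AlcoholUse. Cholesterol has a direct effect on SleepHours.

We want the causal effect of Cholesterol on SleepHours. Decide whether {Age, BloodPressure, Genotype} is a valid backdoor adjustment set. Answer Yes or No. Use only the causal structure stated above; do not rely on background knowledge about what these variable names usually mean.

Yes

Backdoor paths from Cholesterol to SleepHours (paths whose first edge points into Cholesterol):
  P1: Cholesterol <- Genotype -> BloodPressure -> SleepHours
  P2: Cholesterol <- Genotype -> AlcoholUse <- BloodPressure -> SleepHours
Condition 1 (no descendant of Cholesterol in the set): holds — descendants of Cholesterol are {SleepHours}; none are in {Age, BloodPressure, Genotype}.
Condition 2 (every backdoor path blocked by {Age, BloodPressure, Genotype}):
  P1: blocked at fork node Genotype ∈ conditioning set.
  P2: blocked at fork node Genotype ∈ conditioning set.
{Age, BloodPressure, Genotype} satisfies the backdoor criterion.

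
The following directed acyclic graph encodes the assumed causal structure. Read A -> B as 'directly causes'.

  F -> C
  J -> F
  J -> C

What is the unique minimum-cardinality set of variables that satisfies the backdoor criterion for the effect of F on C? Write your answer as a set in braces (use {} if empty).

Variables eligible for adjustment (non-descendants of F, excluding F and C): {J}.
Backdoor paths from F to C:
  P1: F <- J -> C
The empty set is not sufficient: P1 (F <- J -> C) has no collider blocking it and no conditioned non-collider, so it is open.
Try {J}:
  P1: blocked at fork node J ∈ conditioning set.
{J} contains no descendant of F and blocks every backdoor path.
{J} is the unique smallest valid adjustment set.

{J}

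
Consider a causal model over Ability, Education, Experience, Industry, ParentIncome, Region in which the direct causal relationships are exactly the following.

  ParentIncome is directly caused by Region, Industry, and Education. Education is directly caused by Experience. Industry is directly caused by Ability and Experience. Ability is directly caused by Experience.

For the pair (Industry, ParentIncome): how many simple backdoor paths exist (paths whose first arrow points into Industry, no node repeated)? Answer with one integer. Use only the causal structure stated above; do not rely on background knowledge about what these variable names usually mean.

2

A backdoor path from Industry to ParentIncome is any simple undirected path whose first edge points into Industry (i.e. leaves Industry via a parent).
Parents of Industry: {Ability, Experience}.
Enumerating:
  P1: Industry <- Experience -> Education -> ParentIncome
  P2: Industry <- Ability <- Experience -> Education -> ParentIncome
That exhausts the simple backdoor paths. Count: 2.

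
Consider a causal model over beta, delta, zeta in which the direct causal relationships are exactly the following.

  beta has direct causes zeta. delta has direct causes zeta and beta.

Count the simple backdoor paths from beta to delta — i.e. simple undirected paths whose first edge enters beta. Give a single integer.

1

A backdoor path from beta to delta is any simple undirected path whose first edge points into beta (i.e. leaves beta via a parent).
Parents of beta: {zeta}.
Enumerating:
  P1: beta <- zeta -> delta
That exhausts the simple backdoor paths. Count: 1.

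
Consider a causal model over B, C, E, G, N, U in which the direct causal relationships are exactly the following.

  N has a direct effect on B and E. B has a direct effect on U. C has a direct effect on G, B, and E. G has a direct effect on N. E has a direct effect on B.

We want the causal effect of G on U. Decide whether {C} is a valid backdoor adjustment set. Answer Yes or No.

Backdoor paths from G to U (paths whose first edge points into G):
  P1: G <- C -> E <- N -> B -> U
  P2: G <- C -> E -> B -> U
  P3: G <- C -> B -> U
Condition 1 (no descendant of G in the set): holds — descendants of G are {B, E, N, U}; none are in {C}.
Condition 2 (every backdoor path blocked by {C}):
  P1: blocked at fork node C ∈ conditioning set.
  P2: blocked at fork node C ∈ conditioning set.
  P3: blocked at fork node C ∈ conditioning set.
{C} satisfies the backdoor criterion.

Yes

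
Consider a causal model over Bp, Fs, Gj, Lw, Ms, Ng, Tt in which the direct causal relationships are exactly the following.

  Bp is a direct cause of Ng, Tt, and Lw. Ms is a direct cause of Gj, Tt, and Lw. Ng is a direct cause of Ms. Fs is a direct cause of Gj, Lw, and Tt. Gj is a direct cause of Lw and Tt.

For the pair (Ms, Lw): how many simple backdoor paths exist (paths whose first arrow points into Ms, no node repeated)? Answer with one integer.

5

A backdoor path from Ms to Lw is any simple undirected path whose first edge points into Ms (i.e. leaves Ms via a parent).
Parents of Ms: {Ng}.
Enumerating:
  P1: Ms <- Ng <- Bp -> Tt <- Fs -> Gj -> Lw
  P2: Ms <- Ng <- Bp -> Tt <- Fs -> Lw
  P3: Ms <- Ng <- Bp -> Tt <- Gj <- Fs -> Lw
  P4: Ms <- Ng <- Bp -> Tt <- Gj -> Lw
  P5: Ms <- Ng <- Bp -> Lw
That exhausts the simple backdoor paths. Count: 5.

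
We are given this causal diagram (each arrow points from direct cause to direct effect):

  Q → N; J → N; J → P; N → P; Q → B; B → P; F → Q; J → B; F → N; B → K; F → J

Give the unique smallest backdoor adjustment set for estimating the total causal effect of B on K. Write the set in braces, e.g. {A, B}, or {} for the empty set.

{}

Variables eligible for adjustment (non-descendants of B, excluding B and K): {F, J, N, Q}.
Backdoor paths from B to K:
  (none)
With no backdoor paths the empty set already satisfies the criterion, and it is trivially minimal.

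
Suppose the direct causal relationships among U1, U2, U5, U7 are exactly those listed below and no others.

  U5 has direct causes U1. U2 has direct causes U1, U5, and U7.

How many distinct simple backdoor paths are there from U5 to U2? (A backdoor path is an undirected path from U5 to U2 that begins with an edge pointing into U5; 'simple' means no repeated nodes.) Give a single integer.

1

A backdoor path from U5 to U2 is any simple undirected path whose first edge points into U5 (i.e. leaves U5 via a parent).
Parents of U5: {U1}.
Enumerating:
  P1: U5 <- U1 -> U2
That exhausts the simple backdoor paths. Count: 1.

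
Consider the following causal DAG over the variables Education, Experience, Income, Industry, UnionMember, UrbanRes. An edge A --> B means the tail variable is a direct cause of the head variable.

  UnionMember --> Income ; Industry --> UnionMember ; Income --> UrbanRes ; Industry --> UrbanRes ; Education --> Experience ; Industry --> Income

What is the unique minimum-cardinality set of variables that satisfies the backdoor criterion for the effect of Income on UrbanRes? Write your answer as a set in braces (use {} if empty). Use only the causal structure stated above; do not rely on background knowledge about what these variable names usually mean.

{Industry}

Variables eligible for adjustment (non-descendants of Income, excluding Income and UrbanRes): {Education, Experience, Industry, UnionMember}.
Backdoor paths from Income to UrbanRes:
  P1: Income <- Industry -> UrbanRes
  P2: Income <- UnionMember <- Industry -> UrbanRes
The empty set is not sufficient: P1 (Income <- Industry -> UrbanRes) has no collider blocking it and no conditioned non-collider, so it is open.
Try {Industry}:
  P1: blocked at fork node Industry ∈ conditioning set.
  P2: blocked at fork node Industry ∈ conditioning set.
{Industry} contains no descendant of Income and blocks every backdoor path.
No other singleton works — e.g. {Education} leaves P1 open — so {Industry} is the unique smallest valid adjustment set.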